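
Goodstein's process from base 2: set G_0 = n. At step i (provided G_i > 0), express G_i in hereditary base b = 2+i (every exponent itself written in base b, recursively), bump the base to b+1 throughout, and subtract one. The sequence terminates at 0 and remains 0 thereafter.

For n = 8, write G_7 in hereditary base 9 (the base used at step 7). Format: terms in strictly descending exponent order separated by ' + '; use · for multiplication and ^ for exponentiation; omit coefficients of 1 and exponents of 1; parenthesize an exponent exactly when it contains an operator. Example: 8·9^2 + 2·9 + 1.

step 0: 8 = 2^(2 + 1); sub 3 for 2: 3^(3 + 1); = 81; G_1 = 81−1 = 80
step 1: 80 = 2·3^3 + 2·3^2 + 2·3 + 2; sub 4 for 3: 2·4^4 + 2·4^2 + 2·4 + 2; = 554; G_2 = 554−1 = 553
step 2: 553 = 2·4^4 + 2·4^2 + 2·4 + 1; sub 5 for 4: 2·5^5 + 2·5^2 + 2·5 + 1; = 6311; G_3 = 6311−1 = 6310
step 3: 6310 = 2·5^5 + 2·5^2 + 2·5; sub 6 for 5: 2·6^6 + 2·6^2 + 2·6; = 93396; G_4 = 93396−1 = 93395
step 4: 93395 = 2·6^6 + 2·6^2 + 6 + 5; sub 7 for 6: 2·7^7 + 2·7^2 + 7 + 5; = 1647196; G_5 = 1647196−1 = 1647195
step 5: 1647195 = 2·7^7 + 2·7^2 + 7 + 4; sub 8 for 7: 2·8^8 + 2·8^2 + 8 + 4; = 33554572; G_6 = 33554572−1 = 33554571
step 6: 33554571 = 2·8^8 + 2·8^2 + 8 + 3; sub 9 for 8: 2·9^9 + 2·9^2 + 9 + 3; = 774841152; G_7 = 774841152−1 = 774841151

2·9^9 + 2·9^2 + 9 + 2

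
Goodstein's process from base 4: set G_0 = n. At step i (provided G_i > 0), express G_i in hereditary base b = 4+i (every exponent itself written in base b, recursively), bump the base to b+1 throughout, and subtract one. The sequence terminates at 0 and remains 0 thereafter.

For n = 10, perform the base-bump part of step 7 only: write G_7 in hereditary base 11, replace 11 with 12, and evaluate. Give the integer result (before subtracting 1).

base 4: 10 = 2·4 + 2; at 5: 2·5 + 2 = 12; next = 11
base 5: 11 = 2·5 + 1; at 6: 2·6 + 1 = 13; next = 12
base 6: 12 = 2·6; at 7: 2·7 = 14; next = 13
base 7: 13 = 7 + 6; at 8: 8 + 6 = 14; next = 13
base 8: 13 = 8 + 5; at 9: 9 + 5 = 14; next = 13
base 9: 13 = 9 + 4; at 10: 10 + 4 = 14; next = 13
base 10: 13 = 10 + 3; at 11: 11 + 3 = 14; next = 13

14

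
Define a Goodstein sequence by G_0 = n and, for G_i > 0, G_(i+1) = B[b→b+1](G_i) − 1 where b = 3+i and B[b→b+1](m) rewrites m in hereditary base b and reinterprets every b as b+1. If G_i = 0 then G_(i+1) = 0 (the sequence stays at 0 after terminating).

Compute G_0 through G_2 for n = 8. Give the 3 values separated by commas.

G_0 = 8. HB_3(8) = 2·3 + 2. Bump = 10. G_1 = 9.
G_1 = 9. HB_4(9) = 2·4 + 1. Bump = 11. G_2 = 10.

8, 9, 10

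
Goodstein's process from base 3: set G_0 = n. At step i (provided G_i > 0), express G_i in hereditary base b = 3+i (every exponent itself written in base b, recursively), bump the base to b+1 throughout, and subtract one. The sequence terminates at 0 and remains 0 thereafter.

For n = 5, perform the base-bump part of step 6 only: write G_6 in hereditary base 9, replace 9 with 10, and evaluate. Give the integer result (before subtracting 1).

2

[0] 5 ≡ 3 + 2 (base 3). Lift 4: 6. −1: 5.
[1] 5 ≡ 4 + 1 (base 4). Lift 5: 6. −1: 5.
[2] 5 ≡ 5 (base 5). Lift 6: 6. −1: 5.
[3] 5 ≡ 5 (base 6). Lift 7: 5. −1: 4.
[4] 4 ≡ 4 (base 7). Lift 8: 4. −1: 3.
[5] 3 ≡ 3 (base 8). Lift 9: 3. −1: 2.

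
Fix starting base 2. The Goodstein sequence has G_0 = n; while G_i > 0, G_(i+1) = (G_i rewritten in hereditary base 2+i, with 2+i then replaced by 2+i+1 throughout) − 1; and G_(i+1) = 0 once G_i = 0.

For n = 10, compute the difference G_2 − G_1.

G_0 = 10. HB_2(10) = 2^(2 + 1) + 2. Bump = 84. G_1 = 83.
G_1 = 83. HB_3(83) = 3^(3 + 1) + 2. Bump = 1026. G_2 = 1025.

942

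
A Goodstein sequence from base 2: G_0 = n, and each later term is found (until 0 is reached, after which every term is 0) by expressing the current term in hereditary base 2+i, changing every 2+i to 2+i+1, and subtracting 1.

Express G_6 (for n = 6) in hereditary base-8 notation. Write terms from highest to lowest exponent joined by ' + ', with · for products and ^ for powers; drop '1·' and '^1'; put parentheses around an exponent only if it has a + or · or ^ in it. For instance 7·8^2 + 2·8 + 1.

(0) 6|_2 = 2^2 + 2 ↦ 3^3 + 3|_3 = 30 ⇒ 29
(1) 29|_3 = 3^3 + 2 ↦ 4^4 + 2|_4 = 258 ⇒ 257
(2) 257|_4 = 4^4 + 1 ↦ 5^5 + 1|_5 = 3126 ⇒ 3125
(3) 3125|_5 = 5^5 ↦ 6^6|_6 = 46656 ⇒ 46655
(4) 46655|_6 = 5·6^5 + 5·6^4 + 5·6^3 + 5·6^2 + 5·6 + 5 ↦ 5·7^5 + 5·7^4 + 5·7^3 + 5·7^2 + 5·7 + 5|_7 = 98040 ⇒ 98039
(5) 98039|_7 = 5·7^5 + 5·7^4 + 5·7^3 + 5·7^2 + 5·7 + 4 ↦ 5·8^5 + 5·8^4 + 5·8^3 + 5·8^2 + 5·8 + 4|_8 = 187244 ⇒ 187243

5·8^5 + 5·8^4 + 5·8^3 + 5·8^2 + 5·8 + 3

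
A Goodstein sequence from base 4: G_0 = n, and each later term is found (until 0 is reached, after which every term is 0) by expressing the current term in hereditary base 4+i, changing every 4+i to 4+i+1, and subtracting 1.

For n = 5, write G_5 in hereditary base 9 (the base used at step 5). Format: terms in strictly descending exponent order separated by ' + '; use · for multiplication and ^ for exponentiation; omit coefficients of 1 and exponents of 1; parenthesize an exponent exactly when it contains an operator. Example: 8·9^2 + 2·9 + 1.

2

(0) 5|_4 = 4 + 1 ↦ 5 + 1|_5 = 6 ⇒ 5
(1) 5|_5 = 5 ↦ 6|_6 = 6 ⇒ 5
(2) 5|_6 = 5 ↦ 5|_7 = 5 ⇒ 4
(3) 4|_7 = 4 ↦ 4|_8 = 4 ⇒ 3
(4) 3|_8 = 3 ↦ 3|_9 = 3 ⇒ 2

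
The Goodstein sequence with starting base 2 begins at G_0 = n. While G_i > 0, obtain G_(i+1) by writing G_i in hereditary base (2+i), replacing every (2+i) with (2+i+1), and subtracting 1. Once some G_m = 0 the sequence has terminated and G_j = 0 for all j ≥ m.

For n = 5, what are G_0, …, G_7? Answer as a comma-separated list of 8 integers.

5, 27, 255, 467, 775, 1197, 1751, 2454

i=0: 5 = 2^2 + 1 (b=2); 2→3: 3^3 + 1 = 28; 28−1 = 27
i=1: 27 = 3^3 (b=3); 3→4: 4^4 = 256; 256−1 = 255
i=2: 255 = 3·4^3 + 3·4^2 + 3·4 + 3 (b=4); 4→5: 3·5^3 + 3·5^2 + 3·5 + 3 = 468; 468−1 = 467
i=3: 467 = 3·5^3 + 3·5^2 + 3·5 + 2 (b=5); 5→6: 3·6^3 + 3·6^2 + 3·6 + 2 = 776; 776−1 = 775
i=4: 775 = 3·6^3 + 3·6^2 + 3·6 + 1 (b=6); 6→7: 3·7^3 + 3·7^2 + 3·7 + 1 = 1198; 1198−1 = 1197
i=5: 1197 = 3·7^3 + 3·7^2 + 3·7 (b=7); 7→8: 3·8^3 + 3·8^2 + 3·8 = 1752; 1752−1 = 1751
i=6: 1751 = 3·8^3 + 3·8^2 + 2·8 + 7 (b=8); 8→9: 3·9^3 + 3·9^2 + 2·9 + 7 = 2455; 2455−1 = 2454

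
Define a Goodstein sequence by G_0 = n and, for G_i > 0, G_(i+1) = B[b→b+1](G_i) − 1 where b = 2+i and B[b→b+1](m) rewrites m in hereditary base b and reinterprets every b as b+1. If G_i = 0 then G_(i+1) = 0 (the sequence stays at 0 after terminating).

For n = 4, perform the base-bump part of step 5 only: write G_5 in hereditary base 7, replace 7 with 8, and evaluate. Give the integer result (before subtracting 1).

G_0=4  [base 2] 2^2  →[2↦3]→  3^3 = 27  −1 ⇒ G_1=26
G_1=26  [base 3] 2·3^2 + 2·3 + 2  →[3↦4]→  2·4^2 + 2·4 + 2 = 42  −1 ⇒ G_2=41
G_2=41  [base 4] 2·4^2 + 2·4 + 1  →[4↦5]→  2·5^2 + 2·5 + 1 = 61  −1 ⇒ G_3=60
G_3=60  [base 5] 2·5^2 + 2·5  →[5↦6]→  2·6^2 + 2·6 = 84  −1 ⇒ G_4=83
G_4=83  [base 6] 2·6^2 + 6 + 5  →[6↦7]→  2·7^2 + 7 + 5 = 110  −1 ⇒ G_5=109
G_5=109  [base 7] 2·7^2 + 7 + 4  →[7↦8]→  2·8^2 + 8 + 4 = 140  −1 ⇒ G_6=139

140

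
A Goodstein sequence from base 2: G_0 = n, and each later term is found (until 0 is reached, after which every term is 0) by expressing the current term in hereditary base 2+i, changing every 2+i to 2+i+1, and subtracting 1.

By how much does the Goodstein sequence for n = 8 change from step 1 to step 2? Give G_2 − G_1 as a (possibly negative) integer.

473

8 —HB2→ 2^(2 + 1) —bump→ 3^(3 + 1) = 81 —(−1)→ 80
80 —HB3→ 2·3^3 + 2·3^2 + 2·3 + 2 —bump→ 2·4^4 + 2·4^2 + 2·4 + 2 = 554 —(−1)→ 553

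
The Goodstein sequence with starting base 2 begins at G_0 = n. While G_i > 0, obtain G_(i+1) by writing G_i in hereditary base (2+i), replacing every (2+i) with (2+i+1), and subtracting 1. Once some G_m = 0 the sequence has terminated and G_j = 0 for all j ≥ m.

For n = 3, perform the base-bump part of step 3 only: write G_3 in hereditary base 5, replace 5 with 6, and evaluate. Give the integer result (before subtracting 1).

2

G_0=3  [base 2] 2 + 1  →[2↦3]→  3 + 1 = 4  −1 ⇒ G_1=3
G_1=3  [base 3] 3  →[3↦4]→  4 = 4  −1 ⇒ G_2=3
G_2=3  [base 4] 3  →[4↦5]→  3 = 3  −1 ⇒ G_3=2
G_3=2  [base 5] 2  →[5↦6]→  2 = 2  −1 ⇒ G_4=1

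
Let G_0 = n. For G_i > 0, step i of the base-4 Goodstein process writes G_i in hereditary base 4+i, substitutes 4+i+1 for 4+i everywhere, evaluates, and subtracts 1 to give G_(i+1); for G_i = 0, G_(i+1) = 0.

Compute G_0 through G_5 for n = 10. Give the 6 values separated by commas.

G_0=10  [base 4] 2·4 + 2  →[4↦5]→  2·5 + 2 = 12  −1 ⇒ G_1=11
G_1=11  [base 5] 2·5 + 1  →[5↦6]→  2·6 + 1 = 13  −1 ⇒ G_2=12
G_2=12  [base 6] 2·6  →[6↦7]→  2·7 = 14  −1 ⇒ G_3=13
G_3=13  [base 7] 7 + 6  →[7↦8]→  8 + 6 = 14  −1 ⇒ G_4=13
G_4=13  [base 8] 8 + 5  →[8↦9]→  9 + 5 = 14  −1 ⇒ G_5=13

10, 11, 12, 13, 13, 13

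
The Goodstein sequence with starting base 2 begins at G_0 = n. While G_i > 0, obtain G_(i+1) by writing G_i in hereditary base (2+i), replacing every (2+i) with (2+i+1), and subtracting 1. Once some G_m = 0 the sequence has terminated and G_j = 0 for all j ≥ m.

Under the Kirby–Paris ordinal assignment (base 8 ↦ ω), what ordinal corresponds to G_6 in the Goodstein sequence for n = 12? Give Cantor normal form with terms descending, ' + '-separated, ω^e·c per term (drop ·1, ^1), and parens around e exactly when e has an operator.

G_0=12  [base 2] 2^(2 + 1) + 2^2  →[2↦3]→  3^(3 + 1) + 3^3 = 108  −1 ⇒ G_1=107
G_1=107  [base 3] 3^(3 + 1) + 2·3^2 + 2·3 + 2  →[3↦4]→  4^(4 + 1) + 2·4^2 + 2·4 + 2 = 1066  −1 ⇒ G_2=1065
G_2=1065  [base 4] 4^(4 + 1) + 2·4^2 + 2·4 + 1  →[4↦5]→  5^(5 + 1) + 2·5^2 + 2·5 + 1 = 15686  −1 ⇒ G_3=15685
G_3=15685  [base 5] 5^(5 + 1) + 2·5^2 + 2·5  →[5↦6]→  6^(6 + 1) + 2·6^2 + 2·6 = 280020  −1 ⇒ G_4=280019
G_4=280019  [base 6] 6^(6 + 1) + 2·6^2 + 6 + 5  →[6↦7]→  7^(7 + 1) + 2·7^2 + 7 + 5 = 5764911  −1 ⇒ G_5=5764910
G_5=5764910  [base 7] 7^(7 + 1) + 2·7^2 + 7 + 4  →[7↦8]→  8^(8 + 1) + 2·8^2 + 8 + 4 = 134217868  −1 ⇒ G_6=134217867
G_6=134217867  [base 8] 8^(8 + 1) + 2·8^2 + 8 + 3  →[8↦9]→  9^(9 + 1) + 2·9^2 + 9 + 3 = 3486784575  −1 ⇒ G_7=3486784574

ω^(ω + 1) + ω^2·2 + ω + 3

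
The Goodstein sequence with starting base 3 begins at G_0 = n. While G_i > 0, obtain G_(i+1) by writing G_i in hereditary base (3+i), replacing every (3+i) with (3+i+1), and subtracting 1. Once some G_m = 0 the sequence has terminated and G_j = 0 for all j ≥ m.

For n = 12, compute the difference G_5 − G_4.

G_0=12  [base 3] 3^2 + 3  →[3↦4]→  4^2 + 4 = 20  −1 ⇒ G_1=19
G_1=19  [base 4] 4^2 + 3  →[4↦5]→  5^2 + 3 = 28  −1 ⇒ G_2=27
G_2=27  [base 5] 5^2 + 2  →[5↦6]→  6^2 + 2 = 38  −1 ⇒ G_3=37
G_3=37  [base 6] 6^2 + 1  →[6↦7]→  7^2 + 1 = 50  −1 ⇒ G_4=49
G_4=49  [base 7] 7^2  →[7↦8]→  8^2 = 64  −1 ⇒ G_5=63

14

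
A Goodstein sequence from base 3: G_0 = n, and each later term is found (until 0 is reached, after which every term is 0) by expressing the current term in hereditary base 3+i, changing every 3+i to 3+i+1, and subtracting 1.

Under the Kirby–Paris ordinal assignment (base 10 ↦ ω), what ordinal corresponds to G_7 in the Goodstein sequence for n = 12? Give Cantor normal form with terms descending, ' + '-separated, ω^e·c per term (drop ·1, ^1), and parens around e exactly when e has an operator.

[0] 12 ≡ 3^2 + 3 (base 3). Lift 4: 20. −1: 19.
[1] 19 ≡ 4^2 + 3 (base 4). Lift 5: 28. −1: 27.
[2] 27 ≡ 5^2 + 2 (base 5). Lift 6: 38. −1: 37.
[3] 37 ≡ 6^2 + 1 (base 6). Lift 7: 50. −1: 49.
[4] 49 ≡ 7^2 (base 7). Lift 8: 64. −1: 63.
[5] 63 ≡ 7·8 + 7 (base 8). Lift 9: 70. −1: 69.
[6] 69 ≡ 7·9 + 6 (base 9). Lift 10: 76. −1: 75.
[7] 75 ≡ 7·10 + 5 (base 10). Lift 11: 82. −1: 81.

ω·7 + 5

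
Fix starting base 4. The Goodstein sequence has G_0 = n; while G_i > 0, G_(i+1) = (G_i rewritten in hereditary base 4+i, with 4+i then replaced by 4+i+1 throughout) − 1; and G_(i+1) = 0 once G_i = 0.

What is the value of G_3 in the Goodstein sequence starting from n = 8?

8 —HB4→ 2·4 —bump→ 2·5 = 10 —(−1)→ 9
9 —HB5→ 5 + 4 —bump→ 6 + 4 = 10 —(−1)→ 9
9 —HB6→ 6 + 3 —bump→ 7 + 3 = 10 —(−1)→ 9
9 —HB7→ 7 + 2 —bump→ 8 + 2 = 10 —(−1)→ 9

9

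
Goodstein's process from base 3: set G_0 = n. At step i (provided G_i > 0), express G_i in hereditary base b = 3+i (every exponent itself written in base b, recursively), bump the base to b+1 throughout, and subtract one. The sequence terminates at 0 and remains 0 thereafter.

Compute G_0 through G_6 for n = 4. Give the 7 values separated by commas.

4, 4, 4, 3, 2, 1, 0

(0) 4|_3 = 3 + 1 ↦ 4 + 1|_4 = 5 ⇒ 4
(1) 4|_4 = 4 ↦ 5|_5 = 5 ⇒ 4
(2) 4|_5 = 4 ↦ 4|_6 = 4 ⇒ 3
(3) 3|_6 = 3 ↦ 3|_7 = 3 ⇒ 2
(4) 2|_7 = 2 ↦ 2|_8 = 2 ⇒ 1
(5) 1|_8 = 1 ↦ 1|_9 = 1 ⇒ 0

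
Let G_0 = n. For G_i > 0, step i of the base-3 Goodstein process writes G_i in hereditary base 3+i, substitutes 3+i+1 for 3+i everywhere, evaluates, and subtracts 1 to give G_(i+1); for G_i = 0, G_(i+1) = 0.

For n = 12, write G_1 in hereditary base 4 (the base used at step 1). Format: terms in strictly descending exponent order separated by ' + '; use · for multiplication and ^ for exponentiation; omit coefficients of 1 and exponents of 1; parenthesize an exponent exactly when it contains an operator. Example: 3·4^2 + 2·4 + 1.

base 3: 12 = 3^2 + 3; at 4: 4^2 + 4 = 20; next = 19
base 4: 19 = 4^2 + 3; at 5: 5^2 + 3 = 28; next = 27

4^2 + 3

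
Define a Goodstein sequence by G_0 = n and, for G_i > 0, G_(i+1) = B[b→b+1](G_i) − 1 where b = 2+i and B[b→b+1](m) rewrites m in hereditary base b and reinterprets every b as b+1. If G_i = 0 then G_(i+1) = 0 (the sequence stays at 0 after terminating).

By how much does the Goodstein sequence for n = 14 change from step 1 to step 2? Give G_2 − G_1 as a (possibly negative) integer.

1171

base 2: 14 = 2^(2 + 1) + 2^2 + 2; at 3: 3^(3 + 1) + 3^3 + 3 = 111; next = 110
base 3: 110 = 3^(3 + 1) + 3^3 + 2; at 4: 4^(4 + 1) + 4^4 + 2 = 1282; next = 1281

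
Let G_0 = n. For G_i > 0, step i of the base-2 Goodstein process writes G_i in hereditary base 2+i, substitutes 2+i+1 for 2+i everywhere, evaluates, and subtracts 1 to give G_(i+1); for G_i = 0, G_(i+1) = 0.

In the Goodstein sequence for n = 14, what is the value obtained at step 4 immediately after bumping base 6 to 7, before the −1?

14 —HB2→ 2^(2 + 1) + 2^2 + 2 —bump→ 3^(3 + 1) + 3^3 + 3 = 111 —(−1)→ 110
110 —HB3→ 3^(3 + 1) + 3^3 + 2 —bump→ 4^(4 + 1) + 4^4 + 2 = 1282 —(−1)→ 1281
1281 —HB4→ 4^(4 + 1) + 4^4 + 1 —bump→ 5^(5 + 1) + 5^5 + 1 = 18751 —(−1)→ 18750
18750 —HB5→ 5^(5 + 1) + 5^5 —bump→ 6^(6 + 1) + 6^6 = 326592 —(−1)→ 326591

5862841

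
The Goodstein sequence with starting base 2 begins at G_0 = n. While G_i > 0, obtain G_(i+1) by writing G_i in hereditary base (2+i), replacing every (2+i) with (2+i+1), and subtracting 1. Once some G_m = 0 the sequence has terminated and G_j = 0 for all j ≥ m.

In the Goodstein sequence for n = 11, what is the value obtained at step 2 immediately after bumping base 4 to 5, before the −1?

(0) 11|_2 = 2^(2 + 1) + 2 + 1 ↦ 3^(3 + 1) + 3 + 1|_3 = 85 ⇒ 84
(1) 84|_3 = 3^(3 + 1) + 3 ↦ 4^(4 + 1) + 4|_4 = 1028 ⇒ 1027

15628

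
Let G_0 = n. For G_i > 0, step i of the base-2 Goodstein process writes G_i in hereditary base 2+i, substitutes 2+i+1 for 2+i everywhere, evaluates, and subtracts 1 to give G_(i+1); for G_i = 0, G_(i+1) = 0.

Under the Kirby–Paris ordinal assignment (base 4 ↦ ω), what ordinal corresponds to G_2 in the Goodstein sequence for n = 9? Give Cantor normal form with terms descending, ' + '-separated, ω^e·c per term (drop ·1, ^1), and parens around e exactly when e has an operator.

ω^ω·3 + ω^3·3 + ω^2·3 + ω·3 + 3

G_0 = 9. HB_2(9) = 2^(2 + 1) + 1. Bump = 82. G_1 = 81.
G_1 = 81. HB_3(81) = 3^(3 + 1). Bump = 1024. G_2 = 1023.
G_2 = 1023. HB_4(1023) = 3·4^4 + 3·4^3 + 3·4^2 + 3·4 + 3. Bump = 9843. G_3 = 9842.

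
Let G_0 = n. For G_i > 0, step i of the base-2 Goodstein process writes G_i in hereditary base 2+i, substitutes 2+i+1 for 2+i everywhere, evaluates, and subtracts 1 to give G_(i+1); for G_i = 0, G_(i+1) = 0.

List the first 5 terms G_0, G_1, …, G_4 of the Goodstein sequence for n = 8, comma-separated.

8, 80, 553, 6310, 93395

8 —HB2→ 2^(2 + 1) —bump→ 3^(3 + 1) = 81 —(−1)→ 80
80 —HB3→ 2·3^3 + 2·3^2 + 2·3 + 2 —bump→ 2·4^4 + 2·4^2 + 2·4 + 2 = 554 —(−1)→ 553
553 —HB4→ 2·4^4 + 2·4^2 + 2·4 + 1 —bump→ 2·5^5 + 2·5^2 + 2·5 + 1 = 6311 —(−1)→ 6310
6310 —HB5→ 2·5^5 + 2·5^2 + 2·5 —bump→ 2·6^6 + 2·6^2 + 2·6 = 93396 —(−1)→ 93395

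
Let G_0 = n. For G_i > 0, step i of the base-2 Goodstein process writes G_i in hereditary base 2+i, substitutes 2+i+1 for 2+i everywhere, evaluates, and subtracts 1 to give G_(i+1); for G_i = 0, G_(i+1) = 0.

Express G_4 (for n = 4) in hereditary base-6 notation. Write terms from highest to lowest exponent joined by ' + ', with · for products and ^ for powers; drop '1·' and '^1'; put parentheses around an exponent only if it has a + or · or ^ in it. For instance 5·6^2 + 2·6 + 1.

2·6^2 + 6 + 5

G_0=4  [base 2] 2^2  →[2↦3]→  3^3 = 27  −1 ⇒ G_1=26
G_1=26  [base 3] 2·3^2 + 2·3 + 2  →[3↦4]→  2·4^2 + 2·4 + 2 = 42  −1 ⇒ G_2=41
G_2=41  [base 4] 2·4^2 + 2·4 + 1  →[4↦5]→  2·5^2 + 2·5 + 1 = 61  −1 ⇒ G_3=60
G_3=60  [base 5] 2·5^2 + 2·5  →[5↦6]→  2·6^2 + 2·6 = 84  −1 ⇒ G_4=83
G_4=83  [base 6] 2·6^2 + 6 + 5  →[6↦7]→  2·7^2 + 7 + 5 = 110  −1 ⇒ G_5=109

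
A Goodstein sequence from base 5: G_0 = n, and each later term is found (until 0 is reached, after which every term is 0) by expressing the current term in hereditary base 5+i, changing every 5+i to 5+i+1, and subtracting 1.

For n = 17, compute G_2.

21

(0) 17|_5 = 3·5 + 2 ↦ 3·6 + 2|_6 = 20 ⇒ 19
(1) 19|_6 = 3·6 + 1 ↦ 3·7 + 1|_7 = 22 ⇒ 21
(2) 21|_7 = 3·7 ↦ 3·8|_8 = 24 ⇒ 23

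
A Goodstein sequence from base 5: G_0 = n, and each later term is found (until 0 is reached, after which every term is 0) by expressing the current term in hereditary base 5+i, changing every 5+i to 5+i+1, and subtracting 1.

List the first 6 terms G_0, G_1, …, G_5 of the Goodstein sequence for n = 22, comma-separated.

base 5: 22 = 4·5 + 2; at 6: 4·6 + 2 = 26; next = 25
base 6: 25 = 4·6 + 1; at 7: 4·7 + 1 = 29; next = 28
base 7: 28 = 4·7; at 8: 4·8 = 32; next = 31
base 8: 31 = 3·8 + 7; at 9: 3·9 + 7 = 34; next = 33
base 9: 33 = 3·9 + 6; at 10: 3·10 + 6 = 36; next = 35

22, 25, 28, 31, 33, 35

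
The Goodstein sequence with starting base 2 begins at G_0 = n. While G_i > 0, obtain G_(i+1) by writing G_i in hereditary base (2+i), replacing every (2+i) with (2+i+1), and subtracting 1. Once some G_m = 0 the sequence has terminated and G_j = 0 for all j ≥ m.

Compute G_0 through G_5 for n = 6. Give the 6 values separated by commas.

6, 29, 257, 3125, 46655, 98039

(0) 6|_2 = 2^2 + 2 ↦ 3^3 + 3|_3 = 30 ⇒ 29
(1) 29|_3 = 3^3 + 2 ↦ 4^4 + 2|_4 = 258 ⇒ 257
(2) 257|_4 = 4^4 + 1 ↦ 5^5 + 1|_5 = 3126 ⇒ 3125
(3) 3125|_5 = 5^5 ↦ 6^6|_6 = 46656 ⇒ 46655
(4) 46655|_6 = 5·6^5 + 5·6^4 + 5·6^3 + 5·6^2 + 5·6 + 5 ↦ 5·7^5 + 5·7^4 + 5·7^3 + 5·7^2 + 5·7 + 5|_7 = 98040 ⇒ 98039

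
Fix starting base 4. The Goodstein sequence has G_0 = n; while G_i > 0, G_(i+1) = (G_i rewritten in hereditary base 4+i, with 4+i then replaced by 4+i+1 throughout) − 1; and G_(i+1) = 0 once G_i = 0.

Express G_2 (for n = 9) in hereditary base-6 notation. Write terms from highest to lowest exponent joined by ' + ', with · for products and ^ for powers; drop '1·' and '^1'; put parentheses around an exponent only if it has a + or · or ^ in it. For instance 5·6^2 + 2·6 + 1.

G_0=9  [base 4] 2·4 + 1  →[4↦5]→  2·5 + 1 = 11  −1 ⇒ G_1=10
G_1=10  [base 5] 2·5  →[5↦6]→  2·6 = 12  −1 ⇒ G_2=11
G_2=11  [base 6] 6 + 5  →[6↦7]→  7 + 5 = 12  −1 ⇒ G_3=11

6 + 5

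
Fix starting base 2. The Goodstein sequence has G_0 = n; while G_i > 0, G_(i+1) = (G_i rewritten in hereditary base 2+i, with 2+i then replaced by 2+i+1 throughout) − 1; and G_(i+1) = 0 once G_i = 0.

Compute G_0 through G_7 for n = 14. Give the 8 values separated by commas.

14, 110, 1281, 18750, 326591, 5862840, 134404971, 3487116548

14 —HB2→ 2^(2 + 1) + 2^2 + 2 —bump→ 3^(3 + 1) + 3^3 + 3 = 111 —(−1)→ 110
110 —HB3→ 3^(3 + 1) + 3^3 + 2 —bump→ 4^(4 + 1) + 4^4 + 2 = 1282 —(−1)→ 1281
1281 —HB4→ 4^(4 + 1) + 4^4 + 1 —bump→ 5^(5 + 1) + 5^5 + 1 = 18751 —(−1)→ 18750
18750 —HB5→ 5^(5 + 1) + 5^5 —bump→ 6^(6 + 1) + 6^6 = 326592 —(−1)→ 326591
326591 —HB6→ 6^(6 + 1) + 5·6^5 + 5·6^4 + 5·6^3 + 5·6^2 + 5·6 + 5 —bump→ 7^(7 + 1) + 5·7^5 + 5·7^4 + 5·7^3 + 5·7^2 + 5·7 + 5 = 5862841 —(−1)→ 5862840
5862840 —HB7→ 7^(7 + 1) + 5·7^5 + 5·7^4 + 5·7^3 + 5·7^2 + 5·7 + 4 —bump→ 8^(8 + 1) + 5·8^5 + 5·8^4 + 5·8^3 + 5·8^2 + 5·8 + 4 = 134404972 —(−1)→ 134404971
134404971 —HB8→ 8^(8 + 1) + 5·8^5 + 5·8^4 + 5·8^3 + 5·8^2 + 5·8 + 3 —bump→ 9^(9 + 1) + 5·9^5 + 5·9^4 + 5·9^3 + 5·9^2 + 5·9 + 3 = 3487116549 —(−1)→ 3487116548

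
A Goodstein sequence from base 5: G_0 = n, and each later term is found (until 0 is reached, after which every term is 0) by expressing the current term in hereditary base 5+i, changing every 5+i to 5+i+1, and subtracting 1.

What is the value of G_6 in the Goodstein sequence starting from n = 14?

14 —HB5→ 2·5 + 4 —bump→ 2·6 + 4 = 16 —(−1)→ 15
15 —HB6→ 2·6 + 3 —bump→ 2·7 + 3 = 17 —(−1)→ 16
16 —HB7→ 2·7 + 2 —bump→ 2·8 + 2 = 18 —(−1)→ 17
17 —HB8→ 2·8 + 1 —bump→ 2·9 + 1 = 19 —(−1)→ 18
18 —HB9→ 2·9 —bump→ 2·10 = 20 —(−1)→ 19
19 —HB10→ 10 + 9 —bump→ 11 + 9 = 20 —(−1)→ 19

19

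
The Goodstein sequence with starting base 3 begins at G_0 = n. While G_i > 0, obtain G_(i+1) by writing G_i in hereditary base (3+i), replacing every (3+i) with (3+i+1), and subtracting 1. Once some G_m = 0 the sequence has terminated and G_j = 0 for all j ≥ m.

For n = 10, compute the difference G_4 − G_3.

G_0=10  [base 3] 3^2 + 1  →[3↦4]→  4^2 + 1 = 17  −1 ⇒ G_1=16
G_1=16  [base 4] 4^2  →[4↦5]→  5^2 = 25  −1 ⇒ G_2=24
G_2=24  [base 5] 4·5 + 4  →[5↦6]→  4·6 + 4 = 28  −1 ⇒ G_3=27
G_3=27  [base 6] 4·6 + 3  →[6↦7]→  4·7 + 3 = 31  −1 ⇒ G_4=30

3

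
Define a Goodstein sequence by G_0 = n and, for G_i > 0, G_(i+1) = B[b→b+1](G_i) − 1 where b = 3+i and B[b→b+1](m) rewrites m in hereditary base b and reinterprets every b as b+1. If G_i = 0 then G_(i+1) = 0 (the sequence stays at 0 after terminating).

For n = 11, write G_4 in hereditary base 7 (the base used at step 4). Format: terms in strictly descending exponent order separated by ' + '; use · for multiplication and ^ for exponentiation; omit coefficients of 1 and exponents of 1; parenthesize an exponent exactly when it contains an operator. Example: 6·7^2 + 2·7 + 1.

G_0 = 11. HB_3(11) = 3^2 + 2. Bump = 18. G_1 = 17.
G_1 = 17. HB_4(17) = 4^2 + 1. Bump = 26. G_2 = 25.
G_2 = 25. HB_5(25) = 5^2. Bump = 36. G_3 = 35.
G_3 = 35. HB_6(35) = 5·6 + 5. Bump = 40. G_4 = 39.
G_4 = 39. HB_7(39) = 5·7 + 4. Bump = 44. G_5 = 43.

5·7 + 4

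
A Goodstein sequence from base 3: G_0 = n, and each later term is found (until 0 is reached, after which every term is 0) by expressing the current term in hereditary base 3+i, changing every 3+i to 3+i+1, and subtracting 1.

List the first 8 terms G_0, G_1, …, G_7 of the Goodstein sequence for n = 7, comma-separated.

[0] 7 ≡ 2·3 + 1 (base 3). Lift 4: 9. −1: 8.
[1] 8 ≡ 2·4 (base 4). Lift 5: 10. −1: 9.
[2] 9 ≡ 5 + 4 (base 5). Lift 6: 10. −1: 9.
[3] 9 ≡ 6 + 3 (base 6). Lift 7: 10. −1: 9.
[4] 9 ≡ 7 + 2 (base 7). Lift 8: 10. −1: 9.
[5] 9 ≡ 8 + 1 (base 8). Lift 9: 10. −1: 9.
[6] 9 ≡ 9 (base 9). Lift 10: 10. −1: 9.

7, 8, 9, 9, 9, 9, 9, 9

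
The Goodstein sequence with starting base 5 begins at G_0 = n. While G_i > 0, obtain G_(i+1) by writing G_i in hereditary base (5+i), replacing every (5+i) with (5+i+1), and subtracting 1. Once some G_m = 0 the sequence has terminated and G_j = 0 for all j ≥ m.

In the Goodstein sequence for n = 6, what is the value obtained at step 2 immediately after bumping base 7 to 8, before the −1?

6

G_0 = 6. HB_5(6) = 5 + 1. Bump = 7. G_1 = 6.
G_1 = 6. HB_6(6) = 6. Bump = 7. G_2 = 6.
G_2 = 6. HB_7(6) = 6. Bump = 6. G_3 = 5.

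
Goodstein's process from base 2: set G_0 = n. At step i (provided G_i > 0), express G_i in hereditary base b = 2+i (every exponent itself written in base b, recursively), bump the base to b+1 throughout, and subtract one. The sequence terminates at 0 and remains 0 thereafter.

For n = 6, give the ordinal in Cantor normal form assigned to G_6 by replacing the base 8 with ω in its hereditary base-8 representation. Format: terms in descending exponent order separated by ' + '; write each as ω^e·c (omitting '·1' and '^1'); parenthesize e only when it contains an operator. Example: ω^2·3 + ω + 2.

base 2: 6 = 2^2 + 2; at 3: 3^3 + 3 = 30; next = 29
base 3: 29 = 3^3 + 2; at 4: 4^4 + 2 = 258; next = 257
base 4: 257 = 4^4 + 1; at 5: 5^5 + 1 = 3126; next = 3125
base 5: 3125 = 5^5; at 6: 6^6 = 46656; next = 46655
base 6: 46655 = 5·6^5 + 5·6^4 + 5·6^3 + 5·6^2 + 5·6 + 5; at 7: 5·7^5 + 5·7^4 + 5·7^3 + 5·7^2 + 5·7 + 5 = 98040; next = 98039
base 7: 98039 = 5·7^5 + 5·7^4 + 5·7^3 + 5·7^2 + 5·7 + 4; at 8: 5·8^5 + 5·8^4 + 5·8^3 + 5·8^2 + 5·8 + 4 = 187244; next = 187243
base 8: 187243 = 5·8^5 + 5·8^4 + 5·8^3 + 5·8^2 + 5·8 + 3; at 9: 5·9^5 + 5·9^4 + 5·9^3 + 5·9^2 + 5·9 + 3 = 332148; next = 332147

ω^5·5 + ω^4·5 + ω^3·5 + ω^2·5 + ω·5 + 3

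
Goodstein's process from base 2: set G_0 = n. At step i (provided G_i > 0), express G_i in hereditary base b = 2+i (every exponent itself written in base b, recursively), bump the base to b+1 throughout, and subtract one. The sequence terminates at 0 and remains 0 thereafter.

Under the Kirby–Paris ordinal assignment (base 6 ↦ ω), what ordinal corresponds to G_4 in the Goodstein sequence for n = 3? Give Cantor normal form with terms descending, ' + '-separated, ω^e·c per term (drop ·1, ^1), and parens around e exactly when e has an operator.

i=0: 3 = 2 + 1 (b=2); 2→3: 3 + 1 = 4; 4−1 = 3
i=1: 3 = 3 (b=3); 3→4: 4 = 4; 4−1 = 3
i=2: 3 = 3 (b=4); 4→5: 3 = 3; 3−1 = 2
i=3: 2 = 2 (b=5); 5→6: 2 = 2; 2−1 = 1
i=4: 1 = 1 (b=6); 6→7: 1 = 1; 1−1 = 0

1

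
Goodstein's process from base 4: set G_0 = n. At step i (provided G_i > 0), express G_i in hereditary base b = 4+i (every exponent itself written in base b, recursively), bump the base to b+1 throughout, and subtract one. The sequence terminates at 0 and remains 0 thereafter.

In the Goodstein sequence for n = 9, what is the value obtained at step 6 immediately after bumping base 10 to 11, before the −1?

12

[0] 9 ≡ 2·4 + 1 (base 4). Lift 5: 11. −1: 10.
[1] 10 ≡ 2·5 (base 5). Lift 6: 12. −1: 11.
[2] 11 ≡ 6 + 5 (base 6). Lift 7: 12. −1: 11.
[3] 11 ≡ 7 + 4 (base 7). Lift 8: 12. −1: 11.
[4] 11 ≡ 8 + 3 (base 8). Lift 9: 12. −1: 11.
[5] 11 ≡ 9 + 2 (base 9). Lift 10: 12. −1: 11.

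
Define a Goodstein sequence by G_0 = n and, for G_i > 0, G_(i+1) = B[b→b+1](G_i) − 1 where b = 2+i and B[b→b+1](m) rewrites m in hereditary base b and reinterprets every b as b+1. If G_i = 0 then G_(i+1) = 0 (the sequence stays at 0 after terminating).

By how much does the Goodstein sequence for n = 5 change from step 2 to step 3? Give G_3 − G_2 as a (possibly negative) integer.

212

5 —HB2→ 2^2 + 1 —bump→ 3^3 + 1 = 28 —(−1)→ 27
27 —HB3→ 3^3 —bump→ 4^4 = 256 —(−1)→ 255
255 —HB4→ 3·4^3 + 3·4^2 + 3·4 + 3 —bump→ 3·5^3 + 3·5^2 + 3·5 + 3 = 468 —(−1)→ 467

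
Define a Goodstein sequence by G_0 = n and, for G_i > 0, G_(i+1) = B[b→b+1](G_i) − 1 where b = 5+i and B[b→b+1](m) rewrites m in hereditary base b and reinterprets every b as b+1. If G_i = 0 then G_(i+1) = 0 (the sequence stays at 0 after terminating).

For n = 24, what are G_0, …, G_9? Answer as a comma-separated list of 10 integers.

24, 27, 30, 33, 36, 39, 41, 43, 45, 47

24 —HB5→ 4·5 + 4 —bump→ 4·6 + 4 = 28 —(−1)→ 27
27 —HB6→ 4·6 + 3 —bump→ 4·7 + 3 = 31 —(−1)→ 30
30 —HB7→ 4·7 + 2 —bump→ 4·8 + 2 = 34 —(−1)→ 33
33 —HB8→ 4·8 + 1 —bump→ 4·9 + 1 = 37 —(−1)→ 36
36 —HB9→ 4·9 —bump→ 4·10 = 40 —(−1)→ 39
39 —HB10→ 3·10 + 9 —bump→ 3·11 + 9 = 42 —(−1)→ 41
41 —HB11→ 3·11 + 8 —bump→ 3·12 + 8 = 44 —(−1)→ 43
43 —HB12→ 3·12 + 7 —bump→ 3·13 + 7 = 46 —(−1)→ 45
45 —HB13→ 3·13 + 6 —bump→ 3·14 + 6 = 48 —(−1)→ 47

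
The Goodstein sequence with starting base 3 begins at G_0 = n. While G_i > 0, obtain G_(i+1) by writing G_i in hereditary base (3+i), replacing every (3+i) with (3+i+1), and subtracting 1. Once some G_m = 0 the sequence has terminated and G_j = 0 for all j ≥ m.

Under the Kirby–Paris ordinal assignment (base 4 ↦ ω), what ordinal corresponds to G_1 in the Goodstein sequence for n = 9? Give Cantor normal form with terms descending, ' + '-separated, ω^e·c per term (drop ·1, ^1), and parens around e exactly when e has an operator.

[0] 9 ≡ 3^2 (base 3). Lift 4: 16. −1: 15.
[1] 15 ≡ 3·4 + 3 (base 4). Lift 5: 18. −1: 17.

ω·3 + 3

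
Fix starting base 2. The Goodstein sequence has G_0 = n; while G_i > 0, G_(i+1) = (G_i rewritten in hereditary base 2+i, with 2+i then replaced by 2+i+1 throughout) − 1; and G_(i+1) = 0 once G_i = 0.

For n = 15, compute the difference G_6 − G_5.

base 2: 15 = 2^(2 + 1) + 2^2 + 2 + 1; at 3: 3^(3 + 1) + 3^3 + 3 + 1 = 112; next = 111
base 3: 111 = 3^(3 + 1) + 3^3 + 3; at 4: 4^(4 + 1) + 4^4 + 4 = 1284; next = 1283
base 4: 1283 = 4^(4 + 1) + 4^4 + 3; at 5: 5^(5 + 1) + 5^5 + 3 = 18753; next = 18752
base 5: 18752 = 5^(5 + 1) + 5^5 + 2; at 6: 6^(6 + 1) + 6^6 + 2 = 326594; next = 326593
base 6: 326593 = 6^(6 + 1) + 6^6 + 1; at 7: 7^(7 + 1) + 7^7 + 1 = 6588345; next = 6588344
base 7: 6588344 = 7^(7 + 1) + 7^7; at 8: 8^(8 + 1) + 8^8 = 150994944; next = 150994943

144406599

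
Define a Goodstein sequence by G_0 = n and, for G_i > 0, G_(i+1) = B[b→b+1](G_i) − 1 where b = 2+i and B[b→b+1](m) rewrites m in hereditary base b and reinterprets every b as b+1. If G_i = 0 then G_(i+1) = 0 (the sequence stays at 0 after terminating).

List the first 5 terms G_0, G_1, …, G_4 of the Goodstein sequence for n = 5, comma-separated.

(0) 5|_2 = 2^2 + 1 ↦ 3^3 + 1|_3 = 28 ⇒ 27
(1) 27|_3 = 3^3 ↦ 4^4|_4 = 256 ⇒ 255
(2) 255|_4 = 3·4^3 + 3·4^2 + 3·4 + 3 ↦ 3·5^3 + 3·5^2 + 3·5 + 3|_5 = 468 ⇒ 467
(3) 467|_5 = 3·5^3 + 3·5^2 + 3·5 + 2 ↦ 3·6^3 + 3·6^2 + 3·6 + 2|_6 = 776 ⇒ 775

5, 27, 255, 467, 775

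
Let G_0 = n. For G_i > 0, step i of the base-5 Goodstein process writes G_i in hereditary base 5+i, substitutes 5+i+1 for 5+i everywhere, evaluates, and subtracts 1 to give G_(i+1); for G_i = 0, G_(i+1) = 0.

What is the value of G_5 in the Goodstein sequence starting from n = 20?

31

(0) 20|_5 = 4·5 ↦ 4·6|_6 = 24 ⇒ 23
(1) 23|_6 = 3·6 + 5 ↦ 3·7 + 5|_7 = 26 ⇒ 25
(2) 25|_7 = 3·7 + 4 ↦ 3·8 + 4|_8 = 28 ⇒ 27
(3) 27|_8 = 3·8 + 3 ↦ 3·9 + 3|_9 = 30 ⇒ 29
(4) 29|_9 = 3·9 + 2 ↦ 3·10 + 2|_10 = 32 ⇒ 31
(5) 31|_10 = 3·10 + 1 ↦ 3·11 + 1|_11 = 34 ⇒ 33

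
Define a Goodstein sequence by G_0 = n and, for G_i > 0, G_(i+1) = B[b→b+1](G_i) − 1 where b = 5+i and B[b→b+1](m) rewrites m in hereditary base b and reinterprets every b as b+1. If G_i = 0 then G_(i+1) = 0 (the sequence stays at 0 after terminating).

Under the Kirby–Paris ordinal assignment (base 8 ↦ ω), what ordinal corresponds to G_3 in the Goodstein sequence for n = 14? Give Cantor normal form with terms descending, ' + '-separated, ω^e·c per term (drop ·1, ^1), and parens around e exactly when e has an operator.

G_0=14  [base 5] 2·5 + 4  →[5↦6]→  2·6 + 4 = 16  −1 ⇒ G_1=15
G_1=15  [base 6] 2·6 + 3  →[6↦7]→  2·7 + 3 = 17  −1 ⇒ G_2=16
G_2=16  [base 7] 2·7 + 2  →[7↦8]→  2·8 + 2 = 18  −1 ⇒ G_3=17
G_3=17  [base 8] 2·8 + 1  →[8↦9]→  2·9 + 1 = 19  −1 ⇒ G_4=18

ω·2 + 1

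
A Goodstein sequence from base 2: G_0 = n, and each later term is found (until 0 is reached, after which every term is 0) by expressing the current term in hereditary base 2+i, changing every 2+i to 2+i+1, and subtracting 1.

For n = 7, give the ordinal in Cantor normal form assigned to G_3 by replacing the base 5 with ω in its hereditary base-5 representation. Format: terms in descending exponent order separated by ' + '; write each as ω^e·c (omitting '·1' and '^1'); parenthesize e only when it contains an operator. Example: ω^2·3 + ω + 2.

ω^ω + 2

[0] 7 ≡ 2^2 + 2 + 1 (base 2). Lift 3: 31. −1: 30.
[1] 30 ≡ 3^3 + 3 (base 3). Lift 4: 260. −1: 259.
[2] 259 ≡ 4^4 + 3 (base 4). Lift 5: 3128. −1: 3127.
[3] 3127 ≡ 5^5 + 2 (base 5). Lift 6: 46658. −1: 46657.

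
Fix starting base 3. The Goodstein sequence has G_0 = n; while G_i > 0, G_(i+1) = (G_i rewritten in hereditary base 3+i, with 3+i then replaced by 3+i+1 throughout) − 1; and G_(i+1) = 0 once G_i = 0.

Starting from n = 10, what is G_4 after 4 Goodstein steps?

(0) 10|_3 = 3^2 + 1 ↦ 4^2 + 1|_4 = 17 ⇒ 16
(1) 16|_4 = 4^2 ↦ 5^2|_5 = 25 ⇒ 24
(2) 24|_5 = 4·5 + 4 ↦ 4·6 + 4|_6 = 28 ⇒ 27
(3) 27|_6 = 4·6 + 3 ↦ 4·7 + 3|_7 = 31 ⇒ 30
(4) 30|_7 = 4·7 + 2 ↦ 4·8 + 2|_8 = 34 ⇒ 33

30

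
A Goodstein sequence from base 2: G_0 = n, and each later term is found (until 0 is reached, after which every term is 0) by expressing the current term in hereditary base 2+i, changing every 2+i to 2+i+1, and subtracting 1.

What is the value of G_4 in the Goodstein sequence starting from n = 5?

775

5 —HB2→ 2^2 + 1 —bump→ 3^3 + 1 = 28 —(−1)→ 27
27 —HB3→ 3^3 —bump→ 4^4 = 256 —(−1)→ 255
255 —HB4→ 3·4^3 + 3·4^2 + 3·4 + 3 —bump→ 3·5^3 + 3·5^2 + 3·5 + 3 = 468 —(−1)→ 467
467 —HB5→ 3·5^3 + 3·5^2 + 3·5 + 2 —bump→ 3·6^3 + 3·6^2 + 3·6 + 2 = 776 —(−1)→ 775
775 —HB6→ 3·6^3 + 3·6^2 + 3·6 + 1 —bump→ 3·7^3 + 3·7^2 + 3·7 + 1 = 1198 —(−1)→ 1197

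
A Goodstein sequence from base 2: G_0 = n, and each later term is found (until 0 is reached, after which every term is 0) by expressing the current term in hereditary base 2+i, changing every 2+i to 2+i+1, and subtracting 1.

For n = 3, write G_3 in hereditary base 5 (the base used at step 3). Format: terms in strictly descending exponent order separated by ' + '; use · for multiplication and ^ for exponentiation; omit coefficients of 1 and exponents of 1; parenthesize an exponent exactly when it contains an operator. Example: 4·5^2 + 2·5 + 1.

2

[0] 3 ≡ 2 + 1 (base 2). Lift 3: 4. −1: 3.
[1] 3 ≡ 3 (base 3). Lift 4: 4. −1: 3.
[2] 3 ≡ 3 (base 4). Lift 5: 3. −1: 2.
[3] 2 ≡ 2 (base 5). Lift 6: 2. −1: 1.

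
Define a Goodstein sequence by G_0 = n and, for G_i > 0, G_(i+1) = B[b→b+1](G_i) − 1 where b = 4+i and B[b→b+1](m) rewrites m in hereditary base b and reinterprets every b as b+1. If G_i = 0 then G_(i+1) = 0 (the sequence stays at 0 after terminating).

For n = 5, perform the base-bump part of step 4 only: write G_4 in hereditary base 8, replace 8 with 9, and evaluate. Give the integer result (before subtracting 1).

3

base 4: 5 = 4 + 1; at 5: 5 + 1 = 6; next = 5
base 5: 5 = 5; at 6: 6 = 6; next = 5
base 6: 5 = 5; at 7: 5 = 5; next = 4
base 7: 4 = 4; at 8: 4 = 4; next = 3
base 8: 3 = 3; at 9: 3 = 3; next = 2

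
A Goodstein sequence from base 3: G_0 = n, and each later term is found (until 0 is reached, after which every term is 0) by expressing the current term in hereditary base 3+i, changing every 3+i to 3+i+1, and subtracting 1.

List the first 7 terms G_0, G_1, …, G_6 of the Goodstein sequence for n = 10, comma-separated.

G_0 = 10. HB_3(10) = 3^2 + 1. Bump = 17. G_1 = 16.
G_1 = 16. HB_4(16) = 4^2. Bump = 25. G_2 = 24.
G_2 = 24. HB_5(24) = 4·5 + 4. Bump = 28. G_3 = 27.
G_3 = 27. HB_6(27) = 4·6 + 3. Bump = 31. G_4 = 30.
G_4 = 30. HB_7(30) = 4·7 + 2. Bump = 34. G_5 = 33.
G_5 = 33. HB_8(33) = 4·8 + 1. Bump = 37. G_6 = 36.

10, 16, 24, 27, 30, 33, 36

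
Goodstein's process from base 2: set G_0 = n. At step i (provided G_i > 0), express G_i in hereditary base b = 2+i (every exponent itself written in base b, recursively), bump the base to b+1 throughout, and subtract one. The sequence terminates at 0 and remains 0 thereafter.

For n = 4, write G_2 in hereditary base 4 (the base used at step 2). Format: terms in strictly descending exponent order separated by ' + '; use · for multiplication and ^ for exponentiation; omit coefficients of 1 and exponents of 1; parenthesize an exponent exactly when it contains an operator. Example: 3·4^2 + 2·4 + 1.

step 0: 4 = 2^2; sub 3 for 2: 3^3; = 27; G_1 = 27−1 = 26
step 1: 26 = 2·3^2 + 2·3 + 2; sub 4 for 3: 2·4^2 + 2·4 + 2; = 42; G_2 = 42−1 = 41
step 2: 41 = 2·4^2 + 2·4 + 1; sub 5 for 4: 2·5^2 + 2·5 + 1; = 61; G_3 = 61−1 = 60

2·4^2 + 2·4 + 1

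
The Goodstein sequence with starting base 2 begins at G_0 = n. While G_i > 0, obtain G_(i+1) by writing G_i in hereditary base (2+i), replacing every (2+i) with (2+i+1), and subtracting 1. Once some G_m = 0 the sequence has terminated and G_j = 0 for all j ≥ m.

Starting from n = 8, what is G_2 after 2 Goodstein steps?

553

(0) 8|_2 = 2^(2 + 1) ↦ 3^(3 + 1)|_3 = 81 ⇒ 80
(1) 80|_3 = 2·3^3 + 2·3^2 + 2·3 + 2 ↦ 2·4^4 + 2·4^2 + 2·4 + 2|_4 = 554 ⇒ 553
(2) 553|_4 = 2·4^4 + 2·4^2 + 2·4 + 1 ↦ 2·5^5 + 2·5^2 + 2·5 + 1|_5 = 6311 ⇒ 6310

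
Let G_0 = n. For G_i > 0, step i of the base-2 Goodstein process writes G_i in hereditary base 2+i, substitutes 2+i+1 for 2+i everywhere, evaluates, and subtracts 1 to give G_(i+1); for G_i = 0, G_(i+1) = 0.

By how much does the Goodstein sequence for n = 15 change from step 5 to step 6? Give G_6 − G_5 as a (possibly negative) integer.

144406599

base 2: 15 = 2^(2 + 1) + 2^2 + 2 + 1; at 3: 3^(3 + 1) + 3^3 + 3 + 1 = 112; next = 111
base 3: 111 = 3^(3 + 1) + 3^3 + 3; at 4: 4^(4 + 1) + 4^4 + 4 = 1284; next = 1283
base 4: 1283 = 4^(4 + 1) + 4^4 + 3; at 5: 5^(5 + 1) + 5^5 + 3 = 18753; next = 18752
base 5: 18752 = 5^(5 + 1) + 5^5 + 2; at 6: 6^(6 + 1) + 6^6 + 2 = 326594; next = 326593
base 6: 326593 = 6^(6 + 1) + 6^6 + 1; at 7: 7^(7 + 1) + 7^7 + 1 = 6588345; next = 6588344
base 7: 6588344 = 7^(7 + 1) + 7^7; at 8: 8^(8 + 1) + 8^8 = 150994944; next = 150994943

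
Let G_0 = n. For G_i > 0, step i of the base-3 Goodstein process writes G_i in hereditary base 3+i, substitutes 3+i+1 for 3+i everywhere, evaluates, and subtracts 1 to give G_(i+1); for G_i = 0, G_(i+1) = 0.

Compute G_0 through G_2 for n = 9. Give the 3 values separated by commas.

9, 15, 17

i=0: 9 = 3^2 (b=3); 3→4: 4^2 = 16; 16−1 = 15
i=1: 15 = 3·4 + 3 (b=4); 4→5: 3·5 + 3 = 18; 18−1 = 17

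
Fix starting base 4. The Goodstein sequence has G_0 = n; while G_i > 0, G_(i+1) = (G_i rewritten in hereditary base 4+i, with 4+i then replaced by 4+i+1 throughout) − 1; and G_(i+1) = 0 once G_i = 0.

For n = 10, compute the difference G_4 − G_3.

0

G_0=10  [base 4] 2·4 + 2  →[4↦5]→  2·5 + 2 = 12  −1 ⇒ G_1=11
G_1=11  [base 5] 2·5 + 1  →[5↦6]→  2·6 + 1 = 13  −1 ⇒ G_2=12
G_2=12  [base 6] 2·6  →[6↦7]→  2·7 = 14  −1 ⇒ G_3=13
G_3=13  [base 7] 7 + 6  →[7↦8]→  8 + 6 = 14  −1 ⇒ G_4=13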